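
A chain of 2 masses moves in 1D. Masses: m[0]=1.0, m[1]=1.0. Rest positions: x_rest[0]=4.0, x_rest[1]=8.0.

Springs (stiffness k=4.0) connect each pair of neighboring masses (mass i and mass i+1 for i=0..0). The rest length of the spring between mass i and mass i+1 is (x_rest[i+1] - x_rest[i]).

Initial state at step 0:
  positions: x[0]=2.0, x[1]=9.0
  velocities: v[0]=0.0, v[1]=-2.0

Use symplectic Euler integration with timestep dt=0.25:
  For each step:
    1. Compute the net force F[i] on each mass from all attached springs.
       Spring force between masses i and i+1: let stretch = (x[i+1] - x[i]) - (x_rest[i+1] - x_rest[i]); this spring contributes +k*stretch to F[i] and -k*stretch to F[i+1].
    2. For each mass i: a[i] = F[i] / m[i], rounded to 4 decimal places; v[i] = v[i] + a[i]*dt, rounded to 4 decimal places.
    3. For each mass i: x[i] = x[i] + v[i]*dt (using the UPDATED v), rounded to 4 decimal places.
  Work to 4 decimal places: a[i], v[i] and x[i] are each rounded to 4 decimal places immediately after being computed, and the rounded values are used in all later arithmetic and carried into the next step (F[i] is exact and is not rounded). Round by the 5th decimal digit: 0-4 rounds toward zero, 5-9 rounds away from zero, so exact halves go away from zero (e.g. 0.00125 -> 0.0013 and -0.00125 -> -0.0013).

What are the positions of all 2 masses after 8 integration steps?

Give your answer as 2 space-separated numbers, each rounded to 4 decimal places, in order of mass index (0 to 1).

Answer: -0.2695 7.2696

Derivation:
Step 0: x=[2.0000 9.0000] v=[0.0000 -2.0000]
Step 1: x=[2.7500 7.7500] v=[3.0000 -5.0000]
Step 2: x=[3.7500 6.2500] v=[4.0000 -6.0000]
Step 3: x=[4.3750 5.1250] v=[2.5000 -4.5000]
Step 4: x=[4.1875 4.8125] v=[-0.7500 -1.2500]
Step 5: x=[3.1563 5.3438] v=[-4.1250 2.1250]
Step 6: x=[1.6719 6.3282] v=[-5.9375 3.9375]
Step 7: x=[0.3516 7.1485] v=[-5.2812 3.2812]
Step 8: x=[-0.2695 7.2696] v=[-2.4843 0.4843]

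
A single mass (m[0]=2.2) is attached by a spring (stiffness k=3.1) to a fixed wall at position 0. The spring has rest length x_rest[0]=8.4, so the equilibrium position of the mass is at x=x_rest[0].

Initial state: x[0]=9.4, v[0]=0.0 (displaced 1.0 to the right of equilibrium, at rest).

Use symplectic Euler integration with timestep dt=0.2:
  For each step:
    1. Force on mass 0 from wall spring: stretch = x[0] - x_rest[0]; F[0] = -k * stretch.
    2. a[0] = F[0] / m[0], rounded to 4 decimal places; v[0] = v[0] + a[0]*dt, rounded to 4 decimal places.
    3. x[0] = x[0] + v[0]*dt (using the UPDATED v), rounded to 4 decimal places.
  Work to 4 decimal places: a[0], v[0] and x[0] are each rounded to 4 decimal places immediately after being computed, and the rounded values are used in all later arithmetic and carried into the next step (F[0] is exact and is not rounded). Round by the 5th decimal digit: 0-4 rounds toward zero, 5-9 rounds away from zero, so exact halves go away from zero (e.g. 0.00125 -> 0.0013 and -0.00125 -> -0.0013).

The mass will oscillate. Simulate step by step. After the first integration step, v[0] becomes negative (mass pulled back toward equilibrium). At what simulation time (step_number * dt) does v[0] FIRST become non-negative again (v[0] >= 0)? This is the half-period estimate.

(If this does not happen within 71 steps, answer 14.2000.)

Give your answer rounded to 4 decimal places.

Step 0: x=[9.4000] v=[0.0000]
Step 1: x=[9.3436] v=[-0.2818]
Step 2: x=[9.2341] v=[-0.5477]
Step 3: x=[9.0775] v=[-0.7828]
Step 4: x=[8.8828] v=[-0.9737]
Step 5: x=[8.6608] v=[-1.1098]
Step 6: x=[8.4241] v=[-1.1833]
Step 7: x=[8.1861] v=[-1.1901]
Step 8: x=[7.9601] v=[-1.1298]
Step 9: x=[7.7589] v=[-1.0058]
Step 10: x=[7.5939] v=[-0.8251]
Step 11: x=[7.4743] v=[-0.5979]
Step 12: x=[7.4069] v=[-0.3370]
Step 13: x=[7.3955] v=[-0.0571]
Step 14: x=[7.4407] v=[0.2260]
First v>=0 after going negative at step 14, time=2.8000

Answer: 2.8000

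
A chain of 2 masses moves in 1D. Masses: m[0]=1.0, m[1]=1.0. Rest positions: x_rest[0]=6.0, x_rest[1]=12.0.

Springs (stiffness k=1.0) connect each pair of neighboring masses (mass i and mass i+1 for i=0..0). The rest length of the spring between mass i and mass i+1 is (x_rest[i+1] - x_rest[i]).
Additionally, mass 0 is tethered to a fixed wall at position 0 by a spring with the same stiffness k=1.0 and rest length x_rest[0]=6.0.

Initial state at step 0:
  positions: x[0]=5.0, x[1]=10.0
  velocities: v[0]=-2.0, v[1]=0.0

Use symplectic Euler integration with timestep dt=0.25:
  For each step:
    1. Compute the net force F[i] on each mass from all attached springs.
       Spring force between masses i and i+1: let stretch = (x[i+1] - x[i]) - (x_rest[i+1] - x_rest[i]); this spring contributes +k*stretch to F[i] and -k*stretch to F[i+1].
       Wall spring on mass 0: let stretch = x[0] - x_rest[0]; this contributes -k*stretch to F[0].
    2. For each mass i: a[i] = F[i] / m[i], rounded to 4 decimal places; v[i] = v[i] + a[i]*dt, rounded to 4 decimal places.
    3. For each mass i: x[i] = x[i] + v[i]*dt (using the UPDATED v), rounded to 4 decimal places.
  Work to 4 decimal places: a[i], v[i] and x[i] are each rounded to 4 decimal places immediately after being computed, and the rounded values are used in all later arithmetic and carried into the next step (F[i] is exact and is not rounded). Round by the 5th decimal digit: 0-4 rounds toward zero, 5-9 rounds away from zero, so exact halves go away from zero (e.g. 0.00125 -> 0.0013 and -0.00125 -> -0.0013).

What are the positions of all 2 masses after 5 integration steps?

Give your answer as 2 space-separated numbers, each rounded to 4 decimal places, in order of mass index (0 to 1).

Step 0: x=[5.0000 10.0000] v=[-2.0000 0.0000]
Step 1: x=[4.5000 10.0625] v=[-2.0000 0.2500]
Step 2: x=[4.0664 10.1524] v=[-1.7344 0.3594]
Step 3: x=[3.7590 10.2369] v=[-1.2295 0.3379]
Step 4: x=[3.6216 10.2915] v=[-0.5498 0.2184]
Step 5: x=[3.6747 10.3042] v=[0.2123 0.0509]

Answer: 3.6747 10.3042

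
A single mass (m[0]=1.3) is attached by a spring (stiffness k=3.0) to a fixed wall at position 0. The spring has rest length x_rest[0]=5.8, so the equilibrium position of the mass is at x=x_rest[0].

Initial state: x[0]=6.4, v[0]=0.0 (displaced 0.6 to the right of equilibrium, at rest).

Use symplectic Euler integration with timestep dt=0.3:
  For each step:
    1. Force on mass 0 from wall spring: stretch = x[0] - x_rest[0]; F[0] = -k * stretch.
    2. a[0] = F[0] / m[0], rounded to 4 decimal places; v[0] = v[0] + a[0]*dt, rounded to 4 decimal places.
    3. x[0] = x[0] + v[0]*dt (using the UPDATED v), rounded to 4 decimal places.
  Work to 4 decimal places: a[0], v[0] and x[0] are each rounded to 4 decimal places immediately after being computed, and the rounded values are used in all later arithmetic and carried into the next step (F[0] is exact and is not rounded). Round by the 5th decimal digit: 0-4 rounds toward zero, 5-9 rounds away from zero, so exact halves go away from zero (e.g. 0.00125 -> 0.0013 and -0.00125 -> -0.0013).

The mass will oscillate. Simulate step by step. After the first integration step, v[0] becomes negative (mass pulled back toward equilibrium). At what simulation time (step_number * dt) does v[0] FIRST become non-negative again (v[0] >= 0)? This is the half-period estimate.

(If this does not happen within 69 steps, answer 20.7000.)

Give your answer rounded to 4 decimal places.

Step 0: x=[6.4000] v=[0.0000]
Step 1: x=[6.2754] v=[-0.4154]
Step 2: x=[6.0521] v=[-0.7445]
Step 3: x=[5.7764] v=[-0.9190]
Step 4: x=[5.5056] v=[-0.9027]
Step 5: x=[5.2959] v=[-0.6989]
Step 6: x=[5.1909] v=[-0.3499]
Step 7: x=[5.2124] v=[0.0718]
First v>=0 after going negative at step 7, time=2.1000

Answer: 2.1000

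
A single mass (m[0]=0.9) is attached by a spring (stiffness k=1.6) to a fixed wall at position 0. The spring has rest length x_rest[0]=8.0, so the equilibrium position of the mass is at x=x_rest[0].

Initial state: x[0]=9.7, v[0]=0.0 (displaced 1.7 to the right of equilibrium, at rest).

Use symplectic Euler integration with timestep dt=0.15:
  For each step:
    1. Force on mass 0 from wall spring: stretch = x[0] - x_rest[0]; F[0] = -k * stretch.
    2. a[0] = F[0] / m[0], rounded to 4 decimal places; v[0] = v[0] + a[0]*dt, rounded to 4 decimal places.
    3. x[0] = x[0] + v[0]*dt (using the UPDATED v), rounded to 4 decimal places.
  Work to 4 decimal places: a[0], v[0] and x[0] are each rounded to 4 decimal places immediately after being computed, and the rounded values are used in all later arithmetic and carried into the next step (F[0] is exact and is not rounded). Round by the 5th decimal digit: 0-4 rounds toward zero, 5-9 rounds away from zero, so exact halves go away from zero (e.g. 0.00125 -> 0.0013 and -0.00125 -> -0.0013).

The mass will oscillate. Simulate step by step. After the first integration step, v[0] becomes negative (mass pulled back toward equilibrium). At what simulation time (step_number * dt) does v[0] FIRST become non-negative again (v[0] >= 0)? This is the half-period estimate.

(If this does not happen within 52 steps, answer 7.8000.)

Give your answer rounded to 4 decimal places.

Answer: 2.4000

Derivation:
Step 0: x=[9.7000] v=[0.0000]
Step 1: x=[9.6320] v=[-0.4533]
Step 2: x=[9.4987] v=[-0.8885]
Step 3: x=[9.3055] v=[-1.2882]
Step 4: x=[9.0601] v=[-1.6363]
Step 5: x=[8.7723] v=[-1.9190]
Step 6: x=[8.4536] v=[-2.1250]
Step 7: x=[8.1167] v=[-2.2460]
Step 8: x=[7.7751] v=[-2.2771]
Step 9: x=[7.4425] v=[-2.2171]
Step 10: x=[7.1322] v=[-2.0684]
Step 11: x=[6.8567] v=[-1.8370]
Step 12: x=[6.6269] v=[-1.5321]
Step 13: x=[6.4520] v=[-1.1659]
Step 14: x=[6.3390] v=[-0.7531]
Step 15: x=[6.2925] v=[-0.3102]
Step 16: x=[6.3143] v=[0.1451]
First v>=0 after going negative at step 16, time=2.4000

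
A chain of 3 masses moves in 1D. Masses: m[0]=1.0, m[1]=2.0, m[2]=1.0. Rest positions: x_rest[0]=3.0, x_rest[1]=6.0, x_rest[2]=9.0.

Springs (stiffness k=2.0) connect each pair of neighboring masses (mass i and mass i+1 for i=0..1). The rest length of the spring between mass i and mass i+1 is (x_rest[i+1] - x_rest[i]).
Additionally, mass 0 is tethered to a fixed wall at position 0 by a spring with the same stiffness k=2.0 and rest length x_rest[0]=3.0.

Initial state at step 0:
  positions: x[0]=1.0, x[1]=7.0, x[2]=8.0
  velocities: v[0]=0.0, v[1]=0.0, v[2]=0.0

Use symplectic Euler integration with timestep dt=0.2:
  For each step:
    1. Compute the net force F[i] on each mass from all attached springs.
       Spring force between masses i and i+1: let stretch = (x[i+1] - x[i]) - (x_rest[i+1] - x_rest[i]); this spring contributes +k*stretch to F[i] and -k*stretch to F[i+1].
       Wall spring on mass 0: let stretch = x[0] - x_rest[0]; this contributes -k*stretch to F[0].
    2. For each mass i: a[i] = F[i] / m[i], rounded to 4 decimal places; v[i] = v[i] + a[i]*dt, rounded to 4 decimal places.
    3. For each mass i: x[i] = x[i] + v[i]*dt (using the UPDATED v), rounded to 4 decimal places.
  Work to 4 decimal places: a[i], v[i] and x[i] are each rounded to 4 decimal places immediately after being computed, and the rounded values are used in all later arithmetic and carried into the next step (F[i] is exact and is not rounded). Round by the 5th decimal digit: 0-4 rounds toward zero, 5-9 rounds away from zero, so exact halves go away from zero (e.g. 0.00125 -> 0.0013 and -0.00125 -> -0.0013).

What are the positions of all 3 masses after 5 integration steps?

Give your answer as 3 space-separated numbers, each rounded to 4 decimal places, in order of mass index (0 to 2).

Answer: 4.6169 5.1489 9.5335

Derivation:
Step 0: x=[1.0000 7.0000 8.0000] v=[0.0000 0.0000 0.0000]
Step 1: x=[1.4000 6.8000 8.1600] v=[2.0000 -1.0000 0.8000]
Step 2: x=[2.1200 6.4384 8.4512] v=[3.6000 -1.8080 1.4560]
Step 3: x=[3.0159 5.9846 8.8214] v=[4.4794 -2.2691 1.8509]
Step 4: x=[3.9080 5.5255 9.2046] v=[4.4605 -2.2955 1.9162]
Step 5: x=[4.6169 5.1489 9.5335] v=[3.5443 -1.8832 1.6446]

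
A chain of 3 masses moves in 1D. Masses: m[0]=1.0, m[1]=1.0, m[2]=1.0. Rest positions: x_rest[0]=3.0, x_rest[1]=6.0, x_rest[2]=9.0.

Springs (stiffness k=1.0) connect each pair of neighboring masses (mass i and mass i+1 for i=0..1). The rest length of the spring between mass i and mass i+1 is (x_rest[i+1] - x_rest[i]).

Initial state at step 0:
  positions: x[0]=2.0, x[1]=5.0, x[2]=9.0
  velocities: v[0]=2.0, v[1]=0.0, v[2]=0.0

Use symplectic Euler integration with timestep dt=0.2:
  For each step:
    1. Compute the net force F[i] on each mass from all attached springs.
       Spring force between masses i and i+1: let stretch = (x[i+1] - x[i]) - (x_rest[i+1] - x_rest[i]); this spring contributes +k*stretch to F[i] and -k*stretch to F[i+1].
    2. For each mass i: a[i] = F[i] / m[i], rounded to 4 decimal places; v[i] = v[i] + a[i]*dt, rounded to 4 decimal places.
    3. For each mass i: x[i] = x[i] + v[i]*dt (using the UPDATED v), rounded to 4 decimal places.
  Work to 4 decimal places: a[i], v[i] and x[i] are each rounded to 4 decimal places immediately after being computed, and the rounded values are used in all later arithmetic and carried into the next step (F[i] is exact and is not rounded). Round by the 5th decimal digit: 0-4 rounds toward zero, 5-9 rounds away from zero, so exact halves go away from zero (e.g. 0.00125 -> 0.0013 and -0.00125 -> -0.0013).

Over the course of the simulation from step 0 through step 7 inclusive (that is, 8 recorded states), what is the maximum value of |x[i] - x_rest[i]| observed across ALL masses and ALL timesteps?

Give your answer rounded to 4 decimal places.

Step 0: x=[2.0000 5.0000 9.0000] v=[2.0000 0.0000 0.0000]
Step 1: x=[2.4000 5.0400 8.9600] v=[2.0000 0.2000 -0.2000]
Step 2: x=[2.7856 5.1312 8.8832] v=[1.9280 0.4560 -0.3840]
Step 3: x=[3.1450 5.2787 8.7763] v=[1.7971 0.7373 -0.5344]
Step 4: x=[3.4698 5.4807 8.6495] v=[1.6238 1.0101 -0.6339]
Step 5: x=[3.7550 5.7290 8.5160] v=[1.4260 1.2417 -0.6677]
Step 6: x=[3.9992 6.0099 8.3910] v=[1.2208 1.4043 -0.6251]
Step 7: x=[4.2038 6.3056 8.2907] v=[1.0229 1.4784 -0.5013]
Max displacement = 1.2038

Answer: 1.2038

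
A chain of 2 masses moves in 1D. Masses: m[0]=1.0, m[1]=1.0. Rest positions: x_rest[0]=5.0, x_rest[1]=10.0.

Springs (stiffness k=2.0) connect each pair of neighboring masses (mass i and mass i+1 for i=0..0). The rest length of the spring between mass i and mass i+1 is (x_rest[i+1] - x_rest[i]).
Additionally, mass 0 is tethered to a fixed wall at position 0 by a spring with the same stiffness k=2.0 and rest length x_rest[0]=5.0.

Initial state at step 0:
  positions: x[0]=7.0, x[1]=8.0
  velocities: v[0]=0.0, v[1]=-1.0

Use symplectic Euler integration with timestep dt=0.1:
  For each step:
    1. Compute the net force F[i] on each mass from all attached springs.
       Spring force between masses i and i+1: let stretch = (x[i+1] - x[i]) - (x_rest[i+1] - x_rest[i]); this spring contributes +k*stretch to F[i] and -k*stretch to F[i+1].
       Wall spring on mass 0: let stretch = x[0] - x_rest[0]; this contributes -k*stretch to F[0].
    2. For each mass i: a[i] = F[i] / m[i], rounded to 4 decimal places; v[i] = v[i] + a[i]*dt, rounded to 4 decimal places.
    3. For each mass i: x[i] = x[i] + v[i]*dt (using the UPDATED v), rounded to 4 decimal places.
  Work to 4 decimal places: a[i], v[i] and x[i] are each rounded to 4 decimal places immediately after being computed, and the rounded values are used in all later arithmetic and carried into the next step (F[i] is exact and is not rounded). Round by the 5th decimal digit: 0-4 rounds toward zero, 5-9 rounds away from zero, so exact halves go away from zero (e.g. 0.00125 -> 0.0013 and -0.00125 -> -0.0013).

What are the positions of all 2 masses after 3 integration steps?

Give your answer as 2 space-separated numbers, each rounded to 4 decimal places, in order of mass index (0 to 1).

Answer: 6.3038 8.1681

Derivation:
Step 0: x=[7.0000 8.0000] v=[0.0000 -1.0000]
Step 1: x=[6.8800 7.9800] v=[-1.2000 -0.2000]
Step 2: x=[6.6444 8.0380] v=[-2.3560 0.5800]
Step 3: x=[6.3038 8.1681] v=[-3.4062 1.3013]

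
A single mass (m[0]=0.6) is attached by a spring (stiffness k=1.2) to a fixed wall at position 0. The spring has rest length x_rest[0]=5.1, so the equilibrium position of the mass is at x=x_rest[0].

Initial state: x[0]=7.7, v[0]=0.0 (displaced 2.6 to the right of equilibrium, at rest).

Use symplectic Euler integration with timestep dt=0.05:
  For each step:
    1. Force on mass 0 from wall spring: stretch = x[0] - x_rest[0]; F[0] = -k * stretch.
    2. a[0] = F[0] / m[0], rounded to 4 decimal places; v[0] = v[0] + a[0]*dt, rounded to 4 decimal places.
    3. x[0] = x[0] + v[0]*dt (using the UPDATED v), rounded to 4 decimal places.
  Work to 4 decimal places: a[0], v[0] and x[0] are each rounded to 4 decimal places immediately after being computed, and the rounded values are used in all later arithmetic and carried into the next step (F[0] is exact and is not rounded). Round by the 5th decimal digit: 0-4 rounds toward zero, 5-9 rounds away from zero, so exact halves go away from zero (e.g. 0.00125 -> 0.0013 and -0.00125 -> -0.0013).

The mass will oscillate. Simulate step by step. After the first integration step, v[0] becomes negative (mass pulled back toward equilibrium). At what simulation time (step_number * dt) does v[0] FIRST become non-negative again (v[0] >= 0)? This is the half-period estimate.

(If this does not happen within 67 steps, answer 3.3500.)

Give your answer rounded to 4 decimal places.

Answer: 2.2500

Derivation:
Step 0: x=[7.7000] v=[0.0000]
Step 1: x=[7.6870] v=[-0.2600]
Step 2: x=[7.6611] v=[-0.5187]
Step 3: x=[7.6224] v=[-0.7748]
Step 4: x=[7.5711] v=[-1.0270]
Step 5: x=[7.5074] v=[-1.2741]
Step 6: x=[7.4317] v=[-1.5148]
Step 7: x=[7.3443] v=[-1.7480]
Step 8: x=[7.2457] v=[-1.9724]
Step 9: x=[7.1364] v=[-2.1870]
Step 10: x=[7.0169] v=[-2.3906]
Step 11: x=[6.8878] v=[-2.5823]
Step 12: x=[6.7497] v=[-2.7611]
Step 13: x=[6.6034] v=[-2.9261]
Step 14: x=[6.4496] v=[-3.0764]
Step 15: x=[6.2890] v=[-3.2114]
Step 16: x=[6.1225] v=[-3.3303]
Step 17: x=[5.9509] v=[-3.4326]
Step 18: x=[5.7750] v=[-3.5177]
Step 19: x=[5.5957] v=[-3.5852]
Step 20: x=[5.4140] v=[-3.6348]
Step 21: x=[5.2307] v=[-3.6662]
Step 22: x=[5.0467] v=[-3.6793]
Step 23: x=[4.8630] v=[-3.6740]
Step 24: x=[4.6805] v=[-3.6503]
Step 25: x=[4.5001] v=[-3.6084]
Step 26: x=[4.3227] v=[-3.5484]
Step 27: x=[4.1492] v=[-3.4707]
Step 28: x=[3.9804] v=[-3.3756]
Step 29: x=[3.8172] v=[-3.2636]
Step 30: x=[3.6604] v=[-3.1353]
Step 31: x=[3.5108] v=[-2.9913]
Step 32: x=[3.3692] v=[-2.8324]
Step 33: x=[3.2362] v=[-2.6593]
Step 34: x=[3.1126] v=[-2.4729]
Step 35: x=[2.9989] v=[-2.2742]
Step 36: x=[2.8957] v=[-2.0641]
Step 37: x=[2.8035] v=[-1.8437]
Step 38: x=[2.7228] v=[-1.6141]
Step 39: x=[2.6540] v=[-1.3764]
Step 40: x=[2.5974] v=[-1.1318]
Step 41: x=[2.5533] v=[-0.8815]
Step 42: x=[2.5220] v=[-0.6268]
Step 43: x=[2.5036] v=[-0.3690]
Step 44: x=[2.4981] v=[-0.1094]
Step 45: x=[2.5056] v=[0.1508]
First v>=0 after going negative at step 45, time=2.2500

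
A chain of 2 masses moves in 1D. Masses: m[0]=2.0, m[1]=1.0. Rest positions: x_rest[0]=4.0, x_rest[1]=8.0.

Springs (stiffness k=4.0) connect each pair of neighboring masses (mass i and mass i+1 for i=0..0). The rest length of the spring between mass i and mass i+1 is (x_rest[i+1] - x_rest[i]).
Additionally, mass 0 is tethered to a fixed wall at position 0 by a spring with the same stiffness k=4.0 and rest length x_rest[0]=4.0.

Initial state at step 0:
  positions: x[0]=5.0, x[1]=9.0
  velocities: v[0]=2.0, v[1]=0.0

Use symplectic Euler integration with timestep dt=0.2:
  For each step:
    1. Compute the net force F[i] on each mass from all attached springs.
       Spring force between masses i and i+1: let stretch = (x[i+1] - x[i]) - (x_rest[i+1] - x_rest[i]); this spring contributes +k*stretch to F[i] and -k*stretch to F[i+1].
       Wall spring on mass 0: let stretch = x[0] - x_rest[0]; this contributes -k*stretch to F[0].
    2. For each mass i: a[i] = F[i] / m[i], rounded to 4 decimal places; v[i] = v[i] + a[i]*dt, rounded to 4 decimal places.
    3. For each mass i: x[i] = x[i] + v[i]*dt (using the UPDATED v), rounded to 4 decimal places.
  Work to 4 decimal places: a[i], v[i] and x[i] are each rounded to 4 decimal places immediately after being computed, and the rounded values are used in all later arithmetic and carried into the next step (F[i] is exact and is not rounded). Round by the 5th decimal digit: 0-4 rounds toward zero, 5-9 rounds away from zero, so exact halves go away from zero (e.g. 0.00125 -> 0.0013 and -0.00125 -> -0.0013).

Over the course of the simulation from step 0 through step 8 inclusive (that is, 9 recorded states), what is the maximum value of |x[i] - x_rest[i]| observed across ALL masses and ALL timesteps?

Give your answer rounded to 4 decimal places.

Step 0: x=[5.0000 9.0000] v=[2.0000 0.0000]
Step 1: x=[5.3200 9.0000] v=[1.6000 0.0000]
Step 2: x=[5.5088 9.0512] v=[0.9440 0.2560]
Step 3: x=[5.5403 9.1756] v=[0.1574 0.6221]
Step 4: x=[5.4194 9.3584] v=[-0.6046 0.9139]
Step 5: x=[5.1800 9.5509] v=[-1.1968 0.9627]
Step 6: x=[4.8759 9.6841] v=[-1.5204 0.6660]
Step 7: x=[4.5664 9.6880] v=[-1.5475 0.0194]
Step 8: x=[4.3013 9.5124] v=[-1.3254 -0.8779]
Max displacement = 1.6880

Answer: 1.6880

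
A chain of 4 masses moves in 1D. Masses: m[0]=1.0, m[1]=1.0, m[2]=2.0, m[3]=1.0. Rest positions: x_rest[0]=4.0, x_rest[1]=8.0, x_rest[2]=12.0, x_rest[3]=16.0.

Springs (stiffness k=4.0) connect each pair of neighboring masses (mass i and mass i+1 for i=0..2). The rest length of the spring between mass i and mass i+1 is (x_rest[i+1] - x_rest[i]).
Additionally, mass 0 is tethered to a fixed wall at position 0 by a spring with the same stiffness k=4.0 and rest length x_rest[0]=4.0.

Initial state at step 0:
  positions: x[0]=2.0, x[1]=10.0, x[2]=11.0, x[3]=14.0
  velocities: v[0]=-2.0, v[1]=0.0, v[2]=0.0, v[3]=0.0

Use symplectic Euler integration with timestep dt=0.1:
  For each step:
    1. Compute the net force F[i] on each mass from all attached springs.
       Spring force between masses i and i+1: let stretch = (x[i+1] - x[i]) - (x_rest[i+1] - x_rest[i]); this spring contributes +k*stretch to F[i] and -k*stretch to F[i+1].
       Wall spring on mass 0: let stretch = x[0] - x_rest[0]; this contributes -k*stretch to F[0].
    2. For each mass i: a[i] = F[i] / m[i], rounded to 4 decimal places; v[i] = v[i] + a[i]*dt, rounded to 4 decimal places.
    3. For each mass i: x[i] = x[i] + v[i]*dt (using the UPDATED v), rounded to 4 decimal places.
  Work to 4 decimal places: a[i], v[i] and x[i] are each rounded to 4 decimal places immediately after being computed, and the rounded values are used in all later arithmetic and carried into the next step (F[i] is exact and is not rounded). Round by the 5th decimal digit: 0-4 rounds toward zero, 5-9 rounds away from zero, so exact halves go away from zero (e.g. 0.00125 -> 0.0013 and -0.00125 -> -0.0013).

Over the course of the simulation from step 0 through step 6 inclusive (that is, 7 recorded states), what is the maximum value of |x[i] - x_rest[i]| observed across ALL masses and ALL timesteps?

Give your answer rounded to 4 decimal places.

Step 0: x=[2.0000 10.0000 11.0000 14.0000] v=[-2.0000 0.0000 0.0000 0.0000]
Step 1: x=[2.0400 9.7200 11.0400 14.0400] v=[0.4000 -2.8000 0.4000 0.4000]
Step 2: x=[2.3056 9.1856 11.1136 14.1200] v=[2.6560 -5.3440 0.7360 0.8000]
Step 3: x=[2.7542 8.4531 11.2088 14.2397] v=[4.4858 -7.3248 0.9517 1.1974]
Step 4: x=[3.3206 7.6029 11.3095 14.3982] v=[5.6637 -8.5021 1.0067 1.5850]
Step 5: x=[3.9254 6.7297 11.3978 14.5932] v=[6.0484 -8.7324 0.8831 1.9495]
Step 6: x=[4.4854 5.9310 11.4567 14.8203] v=[5.6000 -7.9869 0.5886 2.2713]
Max displacement = 2.0690

Answer: 2.0690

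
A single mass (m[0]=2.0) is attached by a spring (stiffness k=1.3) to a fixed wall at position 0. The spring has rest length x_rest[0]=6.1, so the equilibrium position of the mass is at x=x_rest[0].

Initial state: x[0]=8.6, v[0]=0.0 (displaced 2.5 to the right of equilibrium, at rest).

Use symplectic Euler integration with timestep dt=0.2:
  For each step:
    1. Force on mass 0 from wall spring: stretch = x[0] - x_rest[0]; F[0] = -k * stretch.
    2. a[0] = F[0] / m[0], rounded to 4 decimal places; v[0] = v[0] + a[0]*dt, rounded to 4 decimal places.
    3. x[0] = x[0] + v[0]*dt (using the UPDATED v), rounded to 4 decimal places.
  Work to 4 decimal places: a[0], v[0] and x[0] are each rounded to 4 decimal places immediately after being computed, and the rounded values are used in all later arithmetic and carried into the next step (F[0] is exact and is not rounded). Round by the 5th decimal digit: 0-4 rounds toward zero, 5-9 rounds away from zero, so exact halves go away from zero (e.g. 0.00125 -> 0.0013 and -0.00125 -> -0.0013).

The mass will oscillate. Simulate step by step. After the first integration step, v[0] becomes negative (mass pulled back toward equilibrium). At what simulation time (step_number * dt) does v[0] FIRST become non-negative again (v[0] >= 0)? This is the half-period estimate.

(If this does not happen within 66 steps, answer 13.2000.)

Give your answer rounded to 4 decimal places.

Answer: 4.0000

Derivation:
Step 0: x=[8.6000] v=[0.0000]
Step 1: x=[8.5350] v=[-0.3250]
Step 2: x=[8.4067] v=[-0.6416]
Step 3: x=[8.2184] v=[-0.9415]
Step 4: x=[7.9750] v=[-1.2169]
Step 5: x=[7.6829] v=[-1.4607]
Step 6: x=[7.3496] v=[-1.6665]
Step 7: x=[6.9838] v=[-1.8289]
Step 8: x=[6.5950] v=[-1.9438]
Step 9: x=[6.1934] v=[-2.0082]
Step 10: x=[5.7893] v=[-2.0203]
Step 11: x=[5.3933] v=[-1.9799]
Step 12: x=[5.0157] v=[-1.8880]
Step 13: x=[4.6663] v=[-1.7470]
Step 14: x=[4.3542] v=[-1.5606]
Step 15: x=[4.0875] v=[-1.3336]
Step 16: x=[3.8731] v=[-1.0720]
Step 17: x=[3.7166] v=[-0.7825]
Step 18: x=[3.6221] v=[-0.4727]
Step 19: x=[3.5920] v=[-0.1506]
Step 20: x=[3.6271] v=[0.1754]
First v>=0 after going negative at step 20, time=4.0000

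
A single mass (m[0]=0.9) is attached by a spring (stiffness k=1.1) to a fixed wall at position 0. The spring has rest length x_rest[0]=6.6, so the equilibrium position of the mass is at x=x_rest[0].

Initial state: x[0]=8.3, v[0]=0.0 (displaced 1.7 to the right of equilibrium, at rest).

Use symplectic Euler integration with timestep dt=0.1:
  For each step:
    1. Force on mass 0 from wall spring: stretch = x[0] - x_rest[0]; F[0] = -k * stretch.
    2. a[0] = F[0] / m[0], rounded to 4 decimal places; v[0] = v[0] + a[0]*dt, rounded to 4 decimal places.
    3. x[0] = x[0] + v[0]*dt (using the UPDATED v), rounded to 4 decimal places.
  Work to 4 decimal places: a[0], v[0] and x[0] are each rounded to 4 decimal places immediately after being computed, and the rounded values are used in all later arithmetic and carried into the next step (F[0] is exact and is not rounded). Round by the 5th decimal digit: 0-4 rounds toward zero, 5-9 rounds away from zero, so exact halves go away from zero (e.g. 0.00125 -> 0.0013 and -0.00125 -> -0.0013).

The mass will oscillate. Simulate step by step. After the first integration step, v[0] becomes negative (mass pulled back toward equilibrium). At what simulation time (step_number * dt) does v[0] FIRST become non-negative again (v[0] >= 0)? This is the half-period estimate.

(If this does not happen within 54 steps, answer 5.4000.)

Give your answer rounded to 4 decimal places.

Step 0: x=[8.3000] v=[0.0000]
Step 1: x=[8.2792] v=[-0.2078]
Step 2: x=[8.2379] v=[-0.4130]
Step 3: x=[8.1766] v=[-0.6132]
Step 4: x=[8.0960] v=[-0.8059]
Step 5: x=[7.9971] v=[-0.9887]
Step 6: x=[7.8812] v=[-1.1595]
Step 7: x=[7.7496] v=[-1.3161]
Step 8: x=[7.6039] v=[-1.4566]
Step 9: x=[7.4460] v=[-1.5793]
Step 10: x=[7.2777] v=[-1.6827]
Step 11: x=[7.1012] v=[-1.7655]
Step 12: x=[6.9185] v=[-1.8268]
Step 13: x=[6.7319] v=[-1.8657]
Step 14: x=[6.5437] v=[-1.8818]
Step 15: x=[6.3562] v=[-1.8749]
Step 16: x=[6.1717] v=[-1.8451]
Step 17: x=[5.9924] v=[-1.7928]
Step 18: x=[5.8206] v=[-1.7185]
Step 19: x=[5.6583] v=[-1.6232]
Step 20: x=[5.5075] v=[-1.5081]
Step 21: x=[5.3700] v=[-1.3746]
Step 22: x=[5.2476] v=[-1.2243]
Step 23: x=[5.1417] v=[-1.0590]
Step 24: x=[5.0536] v=[-0.8808]
Step 25: x=[4.9844] v=[-0.6918]
Step 26: x=[4.9350] v=[-0.4943]
Step 27: x=[4.9059] v=[-0.2908]
Step 28: x=[4.8975] v=[-0.0837]
Step 29: x=[4.9099] v=[0.1244]
First v>=0 after going negative at step 29, time=2.9000

Answer: 2.9000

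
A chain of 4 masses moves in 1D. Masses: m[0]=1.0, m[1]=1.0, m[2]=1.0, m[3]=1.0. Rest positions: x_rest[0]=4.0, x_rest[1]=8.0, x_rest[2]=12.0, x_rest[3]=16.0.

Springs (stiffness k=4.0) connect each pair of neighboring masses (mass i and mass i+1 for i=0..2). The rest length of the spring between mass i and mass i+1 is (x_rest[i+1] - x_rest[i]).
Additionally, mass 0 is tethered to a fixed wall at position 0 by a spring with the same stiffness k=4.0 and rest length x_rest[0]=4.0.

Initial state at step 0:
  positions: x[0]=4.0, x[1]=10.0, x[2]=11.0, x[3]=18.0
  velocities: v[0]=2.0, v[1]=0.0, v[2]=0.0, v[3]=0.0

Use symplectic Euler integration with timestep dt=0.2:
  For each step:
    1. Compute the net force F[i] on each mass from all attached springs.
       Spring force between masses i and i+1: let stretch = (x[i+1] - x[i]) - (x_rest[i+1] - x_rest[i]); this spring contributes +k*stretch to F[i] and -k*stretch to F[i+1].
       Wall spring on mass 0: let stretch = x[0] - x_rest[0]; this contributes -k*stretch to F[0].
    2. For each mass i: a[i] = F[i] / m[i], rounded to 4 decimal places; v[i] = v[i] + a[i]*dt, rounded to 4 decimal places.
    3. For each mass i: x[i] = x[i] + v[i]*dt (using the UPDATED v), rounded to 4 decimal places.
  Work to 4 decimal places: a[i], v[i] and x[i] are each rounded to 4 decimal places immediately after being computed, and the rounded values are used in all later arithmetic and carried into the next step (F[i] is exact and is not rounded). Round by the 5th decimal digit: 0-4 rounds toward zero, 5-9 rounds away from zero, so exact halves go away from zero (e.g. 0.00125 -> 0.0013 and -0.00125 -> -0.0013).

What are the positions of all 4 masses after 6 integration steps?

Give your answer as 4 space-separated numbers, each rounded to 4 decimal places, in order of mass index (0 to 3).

Answer: 3.5578 9.7074 12.7938 16.5883

Derivation:
Step 0: x=[4.0000 10.0000 11.0000 18.0000] v=[2.0000 0.0000 0.0000 0.0000]
Step 1: x=[4.7200 9.2000 11.9600 17.5200] v=[3.6000 -4.0000 4.8000 -2.4000]
Step 2: x=[5.4016 8.1248 13.3680 16.7904] v=[3.4080 -5.3760 7.0400 -3.6480]
Step 3: x=[5.6547 7.4528 14.4847 16.1532] v=[1.2653 -3.3600 5.5834 -3.1859]
Step 4: x=[5.2907 7.6182 14.7432 15.8891] v=[-1.8200 0.8270 1.2927 -1.3207]
Step 5: x=[4.4526 8.5512 14.0451 16.0816] v=[-4.1906 4.6650 -3.4906 0.9626]
Step 6: x=[3.5578 9.7074 12.7938 16.5883] v=[-4.4738 5.7812 -6.2565 2.5334]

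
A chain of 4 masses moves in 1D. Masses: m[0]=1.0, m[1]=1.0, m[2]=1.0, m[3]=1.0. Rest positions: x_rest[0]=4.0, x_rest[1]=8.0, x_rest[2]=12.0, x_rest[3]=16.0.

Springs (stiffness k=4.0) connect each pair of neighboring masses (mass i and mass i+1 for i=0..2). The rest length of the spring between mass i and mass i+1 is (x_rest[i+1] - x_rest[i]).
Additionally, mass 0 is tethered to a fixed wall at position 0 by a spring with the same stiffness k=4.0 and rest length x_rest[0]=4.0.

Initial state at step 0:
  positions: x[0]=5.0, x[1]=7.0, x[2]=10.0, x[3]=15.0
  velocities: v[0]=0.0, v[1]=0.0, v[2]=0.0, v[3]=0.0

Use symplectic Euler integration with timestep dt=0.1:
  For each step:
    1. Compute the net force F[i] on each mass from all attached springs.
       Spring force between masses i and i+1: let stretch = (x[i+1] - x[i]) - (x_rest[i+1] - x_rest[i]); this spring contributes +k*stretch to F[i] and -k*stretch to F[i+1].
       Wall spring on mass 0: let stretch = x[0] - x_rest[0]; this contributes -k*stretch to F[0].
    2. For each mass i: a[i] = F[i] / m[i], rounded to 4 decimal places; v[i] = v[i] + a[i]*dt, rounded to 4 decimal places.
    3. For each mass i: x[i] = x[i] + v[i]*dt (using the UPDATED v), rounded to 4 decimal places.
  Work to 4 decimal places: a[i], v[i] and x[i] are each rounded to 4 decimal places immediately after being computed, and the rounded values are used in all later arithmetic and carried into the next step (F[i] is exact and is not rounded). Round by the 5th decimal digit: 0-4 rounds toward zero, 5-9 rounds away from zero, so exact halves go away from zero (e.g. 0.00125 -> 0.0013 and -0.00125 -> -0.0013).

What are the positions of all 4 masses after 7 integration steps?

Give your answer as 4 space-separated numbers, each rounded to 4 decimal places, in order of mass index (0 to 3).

Answer: 2.8401 7.6253 11.5353 14.3970

Derivation:
Step 0: x=[5.0000 7.0000 10.0000 15.0000] v=[0.0000 0.0000 0.0000 0.0000]
Step 1: x=[4.8800 7.0400 10.0800 14.9600] v=[-1.2000 0.4000 0.8000 -0.4000]
Step 2: x=[4.6512 7.1152 10.2336 14.8848] v=[-2.2880 0.7520 1.5360 -0.7520]
Step 3: x=[4.3349 7.2166 10.4485 14.7836] v=[-3.1629 1.0138 2.1491 -1.0125]
Step 4: x=[3.9605 7.3320 10.7075 14.6690] v=[-3.7442 1.1539 2.5904 -1.1465]
Step 5: x=[3.5625 7.4476 10.9900 14.5559] v=[-3.9798 1.1555 2.8248 -1.1311]
Step 6: x=[3.1774 7.5494 11.2734 14.4602] v=[-3.8508 1.0184 2.8342 -0.9575]
Step 7: x=[2.8401 7.6253 11.5353 14.3970] v=[-3.3730 0.7592 2.6193 -0.6322]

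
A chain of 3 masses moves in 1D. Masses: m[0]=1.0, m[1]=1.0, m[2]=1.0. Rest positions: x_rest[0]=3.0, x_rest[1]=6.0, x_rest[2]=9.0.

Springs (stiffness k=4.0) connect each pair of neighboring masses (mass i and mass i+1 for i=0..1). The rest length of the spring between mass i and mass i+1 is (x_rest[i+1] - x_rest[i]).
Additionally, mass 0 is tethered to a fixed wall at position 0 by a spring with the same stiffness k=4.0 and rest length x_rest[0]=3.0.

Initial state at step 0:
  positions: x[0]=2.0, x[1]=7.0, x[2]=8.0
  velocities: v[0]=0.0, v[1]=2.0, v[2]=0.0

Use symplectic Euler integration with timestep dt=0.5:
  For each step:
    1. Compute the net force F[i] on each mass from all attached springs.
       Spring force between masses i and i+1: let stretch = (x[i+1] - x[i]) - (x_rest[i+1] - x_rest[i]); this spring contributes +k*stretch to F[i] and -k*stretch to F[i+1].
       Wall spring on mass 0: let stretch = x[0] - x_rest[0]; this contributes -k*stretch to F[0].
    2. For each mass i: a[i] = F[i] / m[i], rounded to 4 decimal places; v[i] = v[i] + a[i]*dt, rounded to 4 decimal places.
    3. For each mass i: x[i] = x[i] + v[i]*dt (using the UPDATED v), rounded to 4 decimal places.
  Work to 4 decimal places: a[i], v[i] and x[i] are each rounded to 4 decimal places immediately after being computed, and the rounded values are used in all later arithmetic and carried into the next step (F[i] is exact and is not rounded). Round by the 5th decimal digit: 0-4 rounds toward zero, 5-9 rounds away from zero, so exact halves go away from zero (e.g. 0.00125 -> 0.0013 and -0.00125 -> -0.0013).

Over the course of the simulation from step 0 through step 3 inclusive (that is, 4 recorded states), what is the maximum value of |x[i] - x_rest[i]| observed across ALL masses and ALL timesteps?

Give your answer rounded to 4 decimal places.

Answer: 2.0000

Derivation:
Step 0: x=[2.0000 7.0000 8.0000] v=[0.0000 2.0000 0.0000]
Step 1: x=[5.0000 4.0000 10.0000] v=[6.0000 -6.0000 4.0000]
Step 2: x=[2.0000 8.0000 9.0000] v=[-6.0000 8.0000 -2.0000]
Step 3: x=[3.0000 7.0000 10.0000] v=[2.0000 -2.0000 2.0000]
Max displacement = 2.0000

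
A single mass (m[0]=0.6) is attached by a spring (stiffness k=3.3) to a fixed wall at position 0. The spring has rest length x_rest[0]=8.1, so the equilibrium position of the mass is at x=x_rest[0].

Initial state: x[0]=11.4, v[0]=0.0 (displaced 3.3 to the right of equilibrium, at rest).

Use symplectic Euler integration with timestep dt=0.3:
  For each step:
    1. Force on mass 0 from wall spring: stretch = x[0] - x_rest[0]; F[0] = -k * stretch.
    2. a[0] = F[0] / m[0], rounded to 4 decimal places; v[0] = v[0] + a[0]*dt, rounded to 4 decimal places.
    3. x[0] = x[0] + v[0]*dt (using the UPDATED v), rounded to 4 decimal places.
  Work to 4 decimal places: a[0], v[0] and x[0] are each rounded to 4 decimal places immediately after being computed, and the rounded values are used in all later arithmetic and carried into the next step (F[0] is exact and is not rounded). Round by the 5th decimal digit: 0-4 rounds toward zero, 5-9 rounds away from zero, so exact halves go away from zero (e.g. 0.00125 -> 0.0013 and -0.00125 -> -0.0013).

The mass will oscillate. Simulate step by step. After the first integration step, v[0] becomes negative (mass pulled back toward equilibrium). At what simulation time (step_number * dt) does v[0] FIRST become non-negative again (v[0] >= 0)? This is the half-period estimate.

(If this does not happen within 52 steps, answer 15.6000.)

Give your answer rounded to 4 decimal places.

Answer: 1.5000

Derivation:
Step 0: x=[11.4000] v=[0.0000]
Step 1: x=[9.7665] v=[-5.4450]
Step 2: x=[7.3081] v=[-8.1947]
Step 3: x=[5.2417] v=[-6.8881]
Step 4: x=[4.5901] v=[-2.1719]
Step 5: x=[5.6760] v=[3.6195]
First v>=0 after going negative at step 5, time=1.5000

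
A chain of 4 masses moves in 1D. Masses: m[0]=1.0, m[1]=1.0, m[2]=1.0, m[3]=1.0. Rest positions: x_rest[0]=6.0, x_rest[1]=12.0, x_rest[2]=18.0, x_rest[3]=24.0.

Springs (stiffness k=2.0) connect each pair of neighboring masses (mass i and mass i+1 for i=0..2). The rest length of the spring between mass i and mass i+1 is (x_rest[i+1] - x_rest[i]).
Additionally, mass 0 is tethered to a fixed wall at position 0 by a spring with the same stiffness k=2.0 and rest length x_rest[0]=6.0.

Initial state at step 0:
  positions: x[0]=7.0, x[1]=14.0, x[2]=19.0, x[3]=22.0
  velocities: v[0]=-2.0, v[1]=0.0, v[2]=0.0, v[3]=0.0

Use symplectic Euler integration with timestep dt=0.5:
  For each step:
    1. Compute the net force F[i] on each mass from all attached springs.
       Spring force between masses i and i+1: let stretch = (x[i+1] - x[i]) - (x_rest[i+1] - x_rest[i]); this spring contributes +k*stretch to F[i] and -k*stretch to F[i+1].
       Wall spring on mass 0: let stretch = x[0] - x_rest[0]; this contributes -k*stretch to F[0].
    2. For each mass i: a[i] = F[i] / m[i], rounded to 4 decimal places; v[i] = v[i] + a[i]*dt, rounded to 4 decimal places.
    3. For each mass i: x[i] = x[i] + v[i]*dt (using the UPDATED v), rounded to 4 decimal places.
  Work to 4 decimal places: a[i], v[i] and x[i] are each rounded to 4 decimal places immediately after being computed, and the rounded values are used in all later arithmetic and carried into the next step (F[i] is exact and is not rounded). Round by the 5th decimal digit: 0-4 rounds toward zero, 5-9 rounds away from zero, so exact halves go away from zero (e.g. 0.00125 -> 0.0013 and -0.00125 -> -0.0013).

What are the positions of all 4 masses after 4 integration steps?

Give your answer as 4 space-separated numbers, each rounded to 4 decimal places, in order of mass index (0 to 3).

Answer: 4.1875 9.5625 17.8125 25.4375

Derivation:
Step 0: x=[7.0000 14.0000 19.0000 22.0000] v=[-2.0000 0.0000 0.0000 0.0000]
Step 1: x=[6.0000 13.0000 18.0000 23.5000] v=[-2.0000 -2.0000 -2.0000 3.0000]
Step 2: x=[5.5000 11.0000 17.2500 25.2500] v=[-1.0000 -4.0000 -1.5000 3.5000]
Step 3: x=[5.0000 9.3750 17.3750 26.0000] v=[-1.0000 -3.2500 0.2500 1.5000]
Step 4: x=[4.1875 9.5625 17.8125 25.4375] v=[-1.6250 0.3750 0.8750 -1.1250]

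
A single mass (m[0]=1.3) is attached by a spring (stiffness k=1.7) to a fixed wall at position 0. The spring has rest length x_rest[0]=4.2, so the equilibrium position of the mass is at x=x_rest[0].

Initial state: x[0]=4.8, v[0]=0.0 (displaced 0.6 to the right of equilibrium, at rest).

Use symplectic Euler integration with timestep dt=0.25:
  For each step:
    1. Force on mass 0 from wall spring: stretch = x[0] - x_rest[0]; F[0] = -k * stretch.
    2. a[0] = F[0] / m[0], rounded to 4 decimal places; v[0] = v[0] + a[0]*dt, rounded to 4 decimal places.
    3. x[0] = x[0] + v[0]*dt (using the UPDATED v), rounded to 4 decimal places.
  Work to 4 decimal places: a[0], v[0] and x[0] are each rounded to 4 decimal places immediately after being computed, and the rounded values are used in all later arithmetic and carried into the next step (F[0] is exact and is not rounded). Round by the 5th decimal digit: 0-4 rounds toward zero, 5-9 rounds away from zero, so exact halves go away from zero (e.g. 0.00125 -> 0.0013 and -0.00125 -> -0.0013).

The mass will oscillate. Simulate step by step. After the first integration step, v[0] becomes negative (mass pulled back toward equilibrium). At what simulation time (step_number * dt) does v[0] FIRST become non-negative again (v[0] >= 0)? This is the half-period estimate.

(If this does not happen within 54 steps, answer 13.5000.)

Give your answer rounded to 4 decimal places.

Answer: 2.7500

Derivation:
Step 0: x=[4.8000] v=[0.0000]
Step 1: x=[4.7510] v=[-0.1962]
Step 2: x=[4.6569] v=[-0.3763]
Step 3: x=[4.5255] v=[-0.5257]
Step 4: x=[4.3675] v=[-0.6321]
Step 5: x=[4.1958] v=[-0.6869]
Step 6: x=[4.0244] v=[-0.6855]
Step 7: x=[3.8674] v=[-0.6281]
Step 8: x=[3.7376] v=[-0.5194]
Step 9: x=[3.6456] v=[-0.3682]
Step 10: x=[3.5989] v=[-0.1870]
Step 11: x=[3.6013] v=[0.0095]
First v>=0 after going negative at step 11, time=2.7500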